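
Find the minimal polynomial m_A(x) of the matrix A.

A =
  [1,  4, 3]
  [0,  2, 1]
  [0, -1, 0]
x^3 - 3*x^2 + 3*x - 1

The characteristic polynomial is χ_A(x) = (x - 1)^3, so the eigenvalues are known. The minimal polynomial is
  m_A(x) = Π_λ (x − λ)^{k_λ}
where k_λ is the size of the *largest* Jordan block for λ (equivalently, the smallest k with (A − λI)^k v = 0 for every generalised eigenvector v of λ).

  λ = 1: largest Jordan block has size 3, contributing (x − 1)^3

So m_A(x) = (x - 1)^3 = x^3 - 3*x^2 + 3*x - 1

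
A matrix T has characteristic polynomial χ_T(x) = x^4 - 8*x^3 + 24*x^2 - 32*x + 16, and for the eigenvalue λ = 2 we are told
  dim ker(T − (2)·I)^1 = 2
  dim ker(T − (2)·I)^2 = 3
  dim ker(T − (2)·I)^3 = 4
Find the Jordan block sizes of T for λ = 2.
Block sizes for λ = 2: [3, 1]

From the dimensions of kernels of powers, the number of Jordan blocks of size at least j is d_j − d_{j−1} where d_j = dim ker(N^j) (with d_0 = 0). Computing the differences gives [2, 1, 1].
The number of blocks of size exactly k is (#blocks of size ≥ k) − (#blocks of size ≥ k + 1), so the partition is: 1 block(s) of size 1, 1 block(s) of size 3.
In nonincreasing order the block sizes are [3, 1].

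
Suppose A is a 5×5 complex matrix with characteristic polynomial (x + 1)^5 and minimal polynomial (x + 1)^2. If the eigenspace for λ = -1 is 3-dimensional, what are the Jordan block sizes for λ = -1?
Block sizes for λ = -1: [2, 2, 1]

Step 1 — from the characteristic polynomial, algebraic multiplicity of λ = -1 is 5. From dim ker(A − (-1)·I) = 3, there are exactly 3 Jordan blocks for λ = -1.
Step 2 — from the minimal polynomial, the factor (x + 1)^2 tells us the largest block for λ = -1 has size 2.
Step 3 — with total size 5, 3 blocks, and largest block 2, the block sizes (in nonincreasing order) are [2, 2, 1].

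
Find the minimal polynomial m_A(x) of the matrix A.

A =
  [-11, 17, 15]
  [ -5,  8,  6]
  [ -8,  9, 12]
x^3 - 9*x^2 + 27*x - 27

The characteristic polynomial is χ_A(x) = (x - 3)^3, so the eigenvalues are known. The minimal polynomial is
  m_A(x) = Π_λ (x − λ)^{k_λ}
where k_λ is the size of the *largest* Jordan block for λ (equivalently, the smallest k with (A − λI)^k v = 0 for every generalised eigenvector v of λ).

  λ = 3: largest Jordan block has size 3, contributing (x − 3)^3

So m_A(x) = (x - 3)^3 = x^3 - 9*x^2 + 27*x - 27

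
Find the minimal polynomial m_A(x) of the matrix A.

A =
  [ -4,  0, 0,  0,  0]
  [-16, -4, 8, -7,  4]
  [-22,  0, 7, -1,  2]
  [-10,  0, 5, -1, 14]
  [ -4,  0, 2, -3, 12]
x^4 - 14*x^3 + 36*x^2 + 216*x - 864

The characteristic polynomial is χ_A(x) = (x - 6)^3*(x + 4)^2, so the eigenvalues are known. The minimal polynomial is
  m_A(x) = Π_λ (x − λ)^{k_λ}
where k_λ is the size of the *largest* Jordan block for λ (equivalently, the smallest k with (A − λI)^k v = 0 for every generalised eigenvector v of λ).

  λ = -4: largest Jordan block has size 1, contributing (x + 4)
  λ = 6: largest Jordan block has size 3, contributing (x − 6)^3

So m_A(x) = (x - 6)^3*(x + 4) = x^4 - 14*x^3 + 36*x^2 + 216*x - 864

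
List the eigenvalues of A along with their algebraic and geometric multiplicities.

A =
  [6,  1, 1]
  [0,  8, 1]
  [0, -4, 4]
λ = 6: alg = 3, geom = 1

Step 1 — factor the characteristic polynomial to read off the algebraic multiplicities:
  χ_A(x) = (x - 6)^3

Step 2 — compute geometric multiplicities via the rank-nullity identity g(λ) = n − rank(A − λI):
  rank(A − (6)·I) = 2, so dim ker(A − (6)·I) = n − 2 = 1

Summary:
  λ = 6: algebraic multiplicity = 3, geometric multiplicity = 1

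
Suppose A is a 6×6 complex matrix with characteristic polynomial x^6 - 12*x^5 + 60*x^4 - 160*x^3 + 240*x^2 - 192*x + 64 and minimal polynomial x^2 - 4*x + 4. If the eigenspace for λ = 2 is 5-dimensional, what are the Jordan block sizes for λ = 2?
Block sizes for λ = 2: [2, 1, 1, 1, 1]

Step 1 — from the characteristic polynomial, algebraic multiplicity of λ = 2 is 6. From dim ker(A − (2)·I) = 5, there are exactly 5 Jordan blocks for λ = 2.
Step 2 — from the minimal polynomial, the factor (x − 2)^2 tells us the largest block for λ = 2 has size 2.
Step 3 — with total size 6, 5 blocks, and largest block 2, the block sizes (in nonincreasing order) are [2, 1, 1, 1, 1].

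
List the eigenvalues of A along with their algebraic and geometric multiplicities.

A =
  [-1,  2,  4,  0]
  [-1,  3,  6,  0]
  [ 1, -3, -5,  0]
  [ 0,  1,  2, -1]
λ = -1: alg = 4, geom = 2

Step 1 — factor the characteristic polynomial to read off the algebraic multiplicities:
  χ_A(x) = (x + 1)^4

Step 2 — compute geometric multiplicities via the rank-nullity identity g(λ) = n − rank(A − λI):
  rank(A − (-1)·I) = 2, so dim ker(A − (-1)·I) = n − 2 = 2

Summary:
  λ = -1: algebraic multiplicity = 4, geometric multiplicity = 2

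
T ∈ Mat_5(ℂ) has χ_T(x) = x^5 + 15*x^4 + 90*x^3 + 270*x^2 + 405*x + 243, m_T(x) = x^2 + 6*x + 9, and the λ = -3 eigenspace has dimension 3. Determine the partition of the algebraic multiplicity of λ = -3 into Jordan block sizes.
Block sizes for λ = -3: [2, 2, 1]

Step 1 — from the characteristic polynomial, algebraic multiplicity of λ = -3 is 5. From dim ker(T − (-3)·I) = 3, there are exactly 3 Jordan blocks for λ = -3.
Step 2 — from the minimal polynomial, the factor (x + 3)^2 tells us the largest block for λ = -3 has size 2.
Step 3 — with total size 5, 3 blocks, and largest block 2, the block sizes (in nonincreasing order) are [2, 2, 1].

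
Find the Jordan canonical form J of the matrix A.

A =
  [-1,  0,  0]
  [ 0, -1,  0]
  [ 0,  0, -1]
J_1(-1) ⊕ J_1(-1) ⊕ J_1(-1)

The characteristic polynomial is
  det(x·I − A) = x^3 + 3*x^2 + 3*x + 1 = (x + 1)^3

Eigenvalues and multiplicities (the geometric multiplicity of λ is n − rank(A − λI), which equals the number of Jordan blocks for λ):
  λ = -1: algebraic multiplicity = 3, geometric multiplicity = 3

Determining the block sizes for each eigenvalue:
  λ = -1: gm = am = 3, so every block has size 1 → block sizes [1, 1, 1]

Assembling the blocks gives a Jordan form
J =
  [-1,  0,  0]
  [ 0, -1,  0]
  [ 0,  0, -1]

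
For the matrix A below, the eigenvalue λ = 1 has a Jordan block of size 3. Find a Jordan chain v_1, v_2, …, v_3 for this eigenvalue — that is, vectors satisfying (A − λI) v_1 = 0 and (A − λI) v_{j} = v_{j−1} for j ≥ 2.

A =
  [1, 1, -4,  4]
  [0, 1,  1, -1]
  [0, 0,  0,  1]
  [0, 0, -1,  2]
A Jordan chain for λ = 1 of length 3:
v_1 = (1, 0, 0, 0)ᵀ
v_2 = (-4, 1, -1, -1)ᵀ
v_3 = (0, 0, 1, 0)ᵀ

Let N = A − (1)·I. We want v_3 with N^3 v_3 = 0 but N^2 v_3 ≠ 0; then v_{j-1} := N · v_j for j = 3, …, 2.

Pick v_3 = (0, 0, 1, 0)ᵀ.
Then v_2 = N · v_3 = (-4, 1, -1, -1)ᵀ.
Then v_1 = N · v_2 = (1, 0, 0, 0)ᵀ.

Sanity check: (A − (1)·I) v_1 = (0, 0, 0, 0)ᵀ = 0. ✓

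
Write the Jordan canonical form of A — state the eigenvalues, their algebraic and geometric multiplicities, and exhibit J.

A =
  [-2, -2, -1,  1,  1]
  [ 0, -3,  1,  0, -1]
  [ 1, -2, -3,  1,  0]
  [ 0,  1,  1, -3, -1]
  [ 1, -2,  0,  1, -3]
J_3(-3) ⊕ J_1(-3) ⊕ J_1(-2)

The characteristic polynomial is
  det(x·I − A) = x^5 + 14*x^4 + 78*x^3 + 216*x^2 + 297*x + 162 = (x + 2)*(x + 3)^4

Eigenvalues and multiplicities (the geometric multiplicity of λ is n − rank(A − λI), which equals the number of Jordan blocks for λ):
  λ = -3: algebraic multiplicity = 4, geometric multiplicity = 2
  λ = -2: algebraic multiplicity = 1, geometric multiplicity = 1

Determining the block sizes for each eigenvalue:
  λ = -3: with am = 4 and gm = 2, the partition is not yet determined (e.g. several partitions of 4 into 2 parts exist). Let N = A − (-3)·I. Computing rank(N^1) = 3, rank(N^2) = 2, rank(N^3) = 1; the number of blocks of size ≥ j is rank(N^{j−1}) − rank(N^j), giving [2, 1, 1]. So we have 1 block(s) of size 3, 1 block(s) of size 1 → block sizes [3, 1]
  λ = -2: one block (gm = 1), so the single block has size am = 1 → block sizes [1]

Assembling the blocks gives a Jordan form
J =
  [-3,  1,  0,  0,  0]
  [ 0, -3,  1,  0,  0]
  [ 0,  0, -3,  0,  0]
  [ 0,  0,  0, -3,  0]
  [ 0,  0,  0,  0, -2]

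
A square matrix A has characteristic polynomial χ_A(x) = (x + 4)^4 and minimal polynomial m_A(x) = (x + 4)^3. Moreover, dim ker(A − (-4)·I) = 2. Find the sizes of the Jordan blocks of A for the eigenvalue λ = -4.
Block sizes for λ = -4: [3, 1]

Step 1 — from the characteristic polynomial, algebraic multiplicity of λ = -4 is 4. From dim ker(A − (-4)·I) = 2, there are exactly 2 Jordan blocks for λ = -4.
Step 2 — from the minimal polynomial, the factor (x + 4)^3 tells us the largest block for λ = -4 has size 3.
Step 3 — with total size 4, 2 blocks, and largest block 3, the block sizes (in nonincreasing order) are [3, 1].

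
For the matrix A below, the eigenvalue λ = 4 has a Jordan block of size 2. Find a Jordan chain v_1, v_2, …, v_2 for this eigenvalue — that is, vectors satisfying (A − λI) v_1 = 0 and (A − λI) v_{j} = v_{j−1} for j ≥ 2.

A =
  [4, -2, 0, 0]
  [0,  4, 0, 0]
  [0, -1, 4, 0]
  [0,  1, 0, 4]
A Jordan chain for λ = 4 of length 2:
v_1 = (-2, 0, -1, 1)ᵀ
v_2 = (0, 1, 0, 0)ᵀ

Let N = A − (4)·I. We want v_2 with N^2 v_2 = 0 but N^1 v_2 ≠ 0; then v_{j-1} := N · v_j for j = 2, …, 2.

Pick v_2 = (0, 1, 0, 0)ᵀ.
Then v_1 = N · v_2 = (-2, 0, -1, 1)ᵀ.

Sanity check: (A − (4)·I) v_1 = (0, 0, 0, 0)ᵀ = 0. ✓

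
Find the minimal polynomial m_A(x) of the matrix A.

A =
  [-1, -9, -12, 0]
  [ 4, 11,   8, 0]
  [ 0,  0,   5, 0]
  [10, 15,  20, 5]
x^2 - 10*x + 25

The characteristic polynomial is χ_A(x) = (x - 5)^4, so the eigenvalues are known. The minimal polynomial is
  m_A(x) = Π_λ (x − λ)^{k_λ}
where k_λ is the size of the *largest* Jordan block for λ (equivalently, the smallest k with (A − λI)^k v = 0 for every generalised eigenvector v of λ).

  λ = 5: largest Jordan block has size 2, contributing (x − 5)^2

So m_A(x) = (x - 5)^2 = x^2 - 10*x + 25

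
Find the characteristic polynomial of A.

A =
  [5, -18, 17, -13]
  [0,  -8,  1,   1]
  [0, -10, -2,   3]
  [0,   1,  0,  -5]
x^4 + 10*x^3 - 250*x - 625

Expanding det(x·I − A) (e.g. by cofactor expansion or by noting that A is similar to its Jordan form J, which has the same characteristic polynomial as A) gives
  χ_A(x) = x^4 + 10*x^3 - 250*x - 625
which factors as (x - 5)*(x + 5)^3. The eigenvalues (with algebraic multiplicities) are λ = -5 with multiplicity 3, λ = 5 with multiplicity 1.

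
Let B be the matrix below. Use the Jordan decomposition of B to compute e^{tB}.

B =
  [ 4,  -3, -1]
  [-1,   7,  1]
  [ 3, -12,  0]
e^{tB} =
  [exp(4*t), -3*exp(4*t) + 3*exp(3*t), -exp(4*t) + exp(3*t)]
  [-t*exp(4*t), 3*t*exp(4*t) + exp(4*t), t*exp(4*t)]
  [3*t*exp(4*t), -9*t*exp(4*t) - 3*exp(4*t) + 3*exp(3*t), -3*t*exp(4*t) + exp(3*t)]

Strategy: write B = P · J · P⁻¹ where J is a Jordan canonical form, so e^{tB} = P · e^{tJ} · P⁻¹, and e^{tJ} can be computed block-by-block.

B has Jordan form
J =
  [3, 0, 0]
  [0, 4, 1]
  [0, 0, 4]
(up to reordering of blocks).

Per-block formulas:
  For a 2×2 Jordan block J_2(4): exp(t · J_2(4)) = e^(4t)·(I + t·N), where N is the 2×2 nilpotent shift.
  For a 1×1 block at λ = 3: exp(t · [3]) = [e^(3t)].

After assembling e^{tJ} and conjugating by P, we get:

e^{tB} =
  [exp(4*t), -3*exp(4*t) + 3*exp(3*t), -exp(4*t) + exp(3*t)]
  [-t*exp(4*t), 3*t*exp(4*t) + exp(4*t), t*exp(4*t)]
  [3*t*exp(4*t), -9*t*exp(4*t) - 3*exp(4*t) + 3*exp(3*t), -3*t*exp(4*t) + exp(3*t)]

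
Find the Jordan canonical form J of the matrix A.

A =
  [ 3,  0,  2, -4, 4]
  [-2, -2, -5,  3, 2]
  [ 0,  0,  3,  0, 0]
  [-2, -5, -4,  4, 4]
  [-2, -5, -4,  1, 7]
J_3(3) ⊕ J_1(3) ⊕ J_1(3)

The characteristic polynomial is
  det(x·I − A) = x^5 - 15*x^4 + 90*x^3 - 270*x^2 + 405*x - 243 = (x - 3)^5

Eigenvalues and multiplicities (the geometric multiplicity of λ is n − rank(A − λI), which equals the number of Jordan blocks for λ):
  λ = 3: algebraic multiplicity = 5, geometric multiplicity = 3

Determining the block sizes for each eigenvalue:
  λ = 3: with am = 5 and gm = 3, the partition is not yet determined (e.g. several partitions of 5 into 3 parts exist). Let N = A − (3)·I. Computing rank(N^1) = 2, rank(N^2) = 1, rank(N^3) = 0; the number of blocks of size ≥ j is rank(N^{j−1}) − rank(N^j), giving [3, 1, 1]. So we have 1 block(s) of size 3, 2 block(s) of size 1 → block sizes [3, 1, 1]

Assembling the blocks gives a Jordan form
J =
  [3, 1, 0, 0, 0]
  [0, 3, 1, 0, 0]
  [0, 0, 3, 0, 0]
  [0, 0, 0, 3, 0]
  [0, 0, 0, 0, 3]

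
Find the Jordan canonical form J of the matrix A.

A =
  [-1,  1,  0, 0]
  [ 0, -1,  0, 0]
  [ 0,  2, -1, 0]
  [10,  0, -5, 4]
J_2(-1) ⊕ J_1(-1) ⊕ J_1(4)

The characteristic polynomial is
  det(x·I − A) = x^4 - x^3 - 9*x^2 - 11*x - 4 = (x - 4)*(x + 1)^3

Eigenvalues and multiplicities (the geometric multiplicity of λ is n − rank(A − λI), which equals the number of Jordan blocks for λ):
  λ = -1: algebraic multiplicity = 3, geometric multiplicity = 2
  λ = 4: algebraic multiplicity = 1, geometric multiplicity = 1

Determining the block sizes for each eigenvalue:
  λ = -1: 2 blocks summing to 3 forces exactly one block of size 2 and the rest size 1 → block sizes [2, 1]
  λ = 4: one block (gm = 1), so the single block has size am = 1 → block sizes [1]

Assembling the blocks gives a Jordan form
J =
  [-1,  1,  0, 0]
  [ 0, -1,  0, 0]
  [ 0,  0, -1, 0]
  [ 0,  0,  0, 4]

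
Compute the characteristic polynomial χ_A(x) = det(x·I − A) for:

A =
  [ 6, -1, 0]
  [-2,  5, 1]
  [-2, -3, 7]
x^3 - 18*x^2 + 108*x - 216

Expanding det(x·I − A) (e.g. by cofactor expansion or by noting that A is similar to its Jordan form J, which has the same characteristic polynomial as A) gives
  χ_A(x) = x^3 - 18*x^2 + 108*x - 216
which factors as (x - 6)^3. The eigenvalues (with algebraic multiplicities) are λ = 6 with multiplicity 3.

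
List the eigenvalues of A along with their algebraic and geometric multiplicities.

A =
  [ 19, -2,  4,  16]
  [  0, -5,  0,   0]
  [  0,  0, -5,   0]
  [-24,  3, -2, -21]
λ = -5: alg = 3, geom = 2; λ = 3: alg = 1, geom = 1

Step 1 — factor the characteristic polynomial to read off the algebraic multiplicities:
  χ_A(x) = (x - 3)*(x + 5)^3

Step 2 — compute geometric multiplicities via the rank-nullity identity g(λ) = n − rank(A − λI):
  rank(A − (-5)·I) = 2, so dim ker(A − (-5)·I) = n − 2 = 2
  rank(A − (3)·I) = 3, so dim ker(A − (3)·I) = n − 3 = 1

Summary:
  λ = -5: algebraic multiplicity = 3, geometric multiplicity = 2
  λ = 3: algebraic multiplicity = 1, geometric multiplicity = 1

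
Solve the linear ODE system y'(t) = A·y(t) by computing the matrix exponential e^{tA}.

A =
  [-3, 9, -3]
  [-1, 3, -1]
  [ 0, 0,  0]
e^{tA} =
  [1 - 3*t, 9*t, -3*t]
  [-t, 3*t + 1, -t]
  [0, 0, 1]

Strategy: write A = P · J · P⁻¹ where J is a Jordan canonical form, so e^{tA} = P · e^{tJ} · P⁻¹, and e^{tJ} can be computed block-by-block.

A has Jordan form
J =
  [0, 1, 0]
  [0, 0, 0]
  [0, 0, 0]
(up to reordering of blocks).

Per-block formulas:
  For a 2×2 Jordan block J_2(0): exp(t · J_2(0)) = e^(0t)·(I + t·N), where N is the 2×2 nilpotent shift.
  For a 1×1 block at λ = 0: exp(t · [0]) = [e^(0t)].

After assembling e^{tJ} and conjugating by P, we get:

e^{tA} =
  [1 - 3*t, 9*t, -3*t]
  [-t, 3*t + 1, -t]
  [0, 0, 1]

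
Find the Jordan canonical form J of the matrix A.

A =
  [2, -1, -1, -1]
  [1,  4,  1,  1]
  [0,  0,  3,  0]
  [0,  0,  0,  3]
J_2(3) ⊕ J_1(3) ⊕ J_1(3)

The characteristic polynomial is
  det(x·I − A) = x^4 - 12*x^3 + 54*x^2 - 108*x + 81 = (x - 3)^4

Eigenvalues and multiplicities (the geometric multiplicity of λ is n − rank(A − λI), which equals the number of Jordan blocks for λ):
  λ = 3: algebraic multiplicity = 4, geometric multiplicity = 3

Determining the block sizes for each eigenvalue:
  λ = 3: 3 blocks summing to 4 forces exactly one block of size 2 and the rest size 1 → block sizes [2, 1, 1]

Assembling the blocks gives a Jordan form
J =
  [3, 1, 0, 0]
  [0, 3, 0, 0]
  [0, 0, 3, 0]
  [0, 0, 0, 3]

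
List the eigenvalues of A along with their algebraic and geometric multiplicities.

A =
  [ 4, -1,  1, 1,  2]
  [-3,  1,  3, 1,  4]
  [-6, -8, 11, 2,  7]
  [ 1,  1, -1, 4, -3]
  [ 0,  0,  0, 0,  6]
λ = 5: alg = 4, geom = 2; λ = 6: alg = 1, geom = 1

Step 1 — factor the characteristic polynomial to read off the algebraic multiplicities:
  χ_A(x) = (x - 6)*(x - 5)^4

Step 2 — compute geometric multiplicities via the rank-nullity identity g(λ) = n − rank(A − λI):
  rank(A − (5)·I) = 3, so dim ker(A − (5)·I) = n − 3 = 2
  rank(A − (6)·I) = 4, so dim ker(A − (6)·I) = n − 4 = 1

Summary:
  λ = 5: algebraic multiplicity = 4, geometric multiplicity = 2
  λ = 6: algebraic multiplicity = 1, geometric multiplicity = 1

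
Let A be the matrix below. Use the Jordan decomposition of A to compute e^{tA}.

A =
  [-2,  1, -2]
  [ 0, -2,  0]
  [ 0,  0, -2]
e^{tA} =
  [exp(-2*t), t*exp(-2*t), -2*t*exp(-2*t)]
  [0, exp(-2*t), 0]
  [0, 0, exp(-2*t)]

Strategy: write A = P · J · P⁻¹ where J is a Jordan canonical form, so e^{tA} = P · e^{tJ} · P⁻¹, and e^{tJ} can be computed block-by-block.

A has Jordan form
J =
  [-2,  1,  0]
  [ 0, -2,  0]
  [ 0,  0, -2]
(up to reordering of blocks).

Per-block formulas:
  For a 2×2 Jordan block J_2(-2): exp(t · J_2(-2)) = e^(-2t)·(I + t·N), where N is the 2×2 nilpotent shift.
  For a 1×1 block at λ = -2: exp(t · [-2]) = [e^(-2t)].

After assembling e^{tJ} and conjugating by P, we get:

e^{tA} =
  [exp(-2*t), t*exp(-2*t), -2*t*exp(-2*t)]
  [0, exp(-2*t), 0]
  [0, 0, exp(-2*t)]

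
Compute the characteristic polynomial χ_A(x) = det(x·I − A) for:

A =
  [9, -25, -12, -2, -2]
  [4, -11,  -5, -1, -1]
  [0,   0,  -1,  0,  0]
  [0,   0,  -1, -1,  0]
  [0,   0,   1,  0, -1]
x^5 + 5*x^4 + 10*x^3 + 10*x^2 + 5*x + 1

Expanding det(x·I − A) (e.g. by cofactor expansion or by noting that A is similar to its Jordan form J, which has the same characteristic polynomial as A) gives
  χ_A(x) = x^5 + 5*x^4 + 10*x^3 + 10*x^2 + 5*x + 1
which factors as (x + 1)^5. The eigenvalues (with algebraic multiplicities) are λ = -1 with multiplicity 5.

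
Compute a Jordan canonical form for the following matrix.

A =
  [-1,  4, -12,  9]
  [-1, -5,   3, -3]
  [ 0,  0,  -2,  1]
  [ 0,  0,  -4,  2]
J_2(-3) ⊕ J_2(0)

The characteristic polynomial is
  det(x·I − A) = x^4 + 6*x^3 + 9*x^2 = x^2*(x + 3)^2

Eigenvalues and multiplicities (the geometric multiplicity of λ is n − rank(A − λI), which equals the number of Jordan blocks for λ):
  λ = -3: algebraic multiplicity = 2, geometric multiplicity = 1
  λ = 0: algebraic multiplicity = 2, geometric multiplicity = 1

Determining the block sizes for each eigenvalue:
  λ = -3: one block (gm = 1), so the single block has size am = 2 → block sizes [2]
  λ = 0: one block (gm = 1), so the single block has size am = 2 → block sizes [2]

Assembling the blocks gives a Jordan form
J =
  [-3,  1, 0, 0]
  [ 0, -3, 0, 0]
  [ 0,  0, 0, 1]
  [ 0,  0, 0, 0]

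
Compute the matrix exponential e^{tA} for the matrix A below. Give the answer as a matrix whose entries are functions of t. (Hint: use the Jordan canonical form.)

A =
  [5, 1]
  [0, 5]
e^{tA} =
  [exp(5*t), t*exp(5*t)]
  [0, exp(5*t)]

Strategy: write A = P · J · P⁻¹ where J is a Jordan canonical form, so e^{tA} = P · e^{tJ} · P⁻¹, and e^{tJ} can be computed block-by-block.

A has Jordan form
J =
  [5, 1]
  [0, 5]
(up to reordering of blocks).

Per-block formulas:
  For a 2×2 Jordan block J_2(5): exp(t · J_2(5)) = e^(5t)·(I + t·N), where N is the 2×2 nilpotent shift.

After assembling e^{tJ} and conjugating by P, we get:

e^{tA} =
  [exp(5*t), t*exp(5*t)]
  [0, exp(5*t)]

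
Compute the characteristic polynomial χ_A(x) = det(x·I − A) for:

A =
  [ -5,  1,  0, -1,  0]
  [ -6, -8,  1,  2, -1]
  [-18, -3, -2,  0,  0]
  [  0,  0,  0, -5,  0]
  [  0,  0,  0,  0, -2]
x^5 + 22*x^4 + 190*x^3 + 800*x^2 + 1625*x + 1250

Expanding det(x·I − A) (e.g. by cofactor expansion or by noting that A is similar to its Jordan form J, which has the same characteristic polynomial as A) gives
  χ_A(x) = x^5 + 22*x^4 + 190*x^3 + 800*x^2 + 1625*x + 1250
which factors as (x + 2)*(x + 5)^4. The eigenvalues (with algebraic multiplicities) are λ = -5 with multiplicity 4, λ = -2 with multiplicity 1.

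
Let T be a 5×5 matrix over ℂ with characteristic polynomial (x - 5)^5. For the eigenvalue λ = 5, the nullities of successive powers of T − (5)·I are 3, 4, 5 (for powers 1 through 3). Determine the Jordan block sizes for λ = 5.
Block sizes for λ = 5: [3, 1, 1]

From the dimensions of kernels of powers, the number of Jordan blocks of size at least j is d_j − d_{j−1} where d_j = dim ker(N^j) (with d_0 = 0). Computing the differences gives [3, 1, 1].
The number of blocks of size exactly k is (#blocks of size ≥ k) − (#blocks of size ≥ k + 1), so the partition is: 2 block(s) of size 1, 1 block(s) of size 3.
In nonincreasing order the block sizes are [3, 1, 1].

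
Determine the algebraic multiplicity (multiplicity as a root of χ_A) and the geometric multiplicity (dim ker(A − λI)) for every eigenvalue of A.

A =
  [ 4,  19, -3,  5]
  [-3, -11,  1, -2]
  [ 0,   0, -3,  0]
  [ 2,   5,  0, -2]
λ = -3: alg = 4, geom = 2

Step 1 — factor the characteristic polynomial to read off the algebraic multiplicities:
  χ_A(x) = (x + 3)^4

Step 2 — compute geometric multiplicities via the rank-nullity identity g(λ) = n − rank(A − λI):
  rank(A − (-3)·I) = 2, so dim ker(A − (-3)·I) = n − 2 = 2

Summary:
  λ = -3: algebraic multiplicity = 4, geometric multiplicity = 2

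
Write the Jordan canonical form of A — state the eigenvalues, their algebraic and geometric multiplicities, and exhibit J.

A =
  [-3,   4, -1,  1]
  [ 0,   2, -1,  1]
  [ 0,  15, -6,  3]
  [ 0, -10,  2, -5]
J_3(-3) ⊕ J_1(-3)

The characteristic polynomial is
  det(x·I − A) = x^4 + 12*x^3 + 54*x^2 + 108*x + 81 = (x + 3)^4

Eigenvalues and multiplicities (the geometric multiplicity of λ is n − rank(A − λI), which equals the number of Jordan blocks for λ):
  λ = -3: algebraic multiplicity = 4, geometric multiplicity = 2

Determining the block sizes for each eigenvalue:
  λ = -3: with am = 4 and gm = 2, the partition is not yet determined (e.g. several partitions of 4 into 2 parts exist). Let N = A − (-3)·I. Computing rank(N^1) = 2, rank(N^2) = 1, rank(N^3) = 0; the number of blocks of size ≥ j is rank(N^{j−1}) − rank(N^j), giving [2, 1, 1]. So we have 1 block(s) of size 3, 1 block(s) of size 1 → block sizes [3, 1]

Assembling the blocks gives a Jordan form
J =
  [-3,  1,  0,  0]
  [ 0, -3,  1,  0]
  [ 0,  0, -3,  0]
  [ 0,  0,  0, -3]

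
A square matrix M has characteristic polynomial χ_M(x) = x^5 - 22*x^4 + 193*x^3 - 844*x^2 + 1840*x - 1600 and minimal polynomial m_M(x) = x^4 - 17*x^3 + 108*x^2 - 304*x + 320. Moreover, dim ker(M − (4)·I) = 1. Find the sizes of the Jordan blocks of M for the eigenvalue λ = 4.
Block sizes for λ = 4: [3]

Step 1 — from the characteristic polynomial, algebraic multiplicity of λ = 4 is 3. From dim ker(M − (4)·I) = 1, there are exactly 1 Jordan blocks for λ = 4.
Step 2 — from the minimal polynomial, the factor (x − 4)^3 tells us the largest block for λ = 4 has size 3.
Step 3 — with total size 3, 1 blocks, and largest block 3, the block sizes (in nonincreasing order) are [3].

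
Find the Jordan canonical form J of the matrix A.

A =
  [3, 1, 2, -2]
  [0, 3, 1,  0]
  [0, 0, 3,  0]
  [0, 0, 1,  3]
J_3(3) ⊕ J_1(3)

The characteristic polynomial is
  det(x·I − A) = x^4 - 12*x^3 + 54*x^2 - 108*x + 81 = (x - 3)^4

Eigenvalues and multiplicities (the geometric multiplicity of λ is n − rank(A − λI), which equals the number of Jordan blocks for λ):
  λ = 3: algebraic multiplicity = 4, geometric multiplicity = 2

Determining the block sizes for each eigenvalue:
  λ = 3: with am = 4 and gm = 2, the partition is not yet determined (e.g. several partitions of 4 into 2 parts exist). Let N = A − (3)·I. Computing rank(N^1) = 2, rank(N^2) = 1, rank(N^3) = 0; the number of blocks of size ≥ j is rank(N^{j−1}) − rank(N^j), giving [2, 1, 1]. So we have 1 block(s) of size 3, 1 block(s) of size 1 → block sizes [3, 1]

Assembling the blocks gives a Jordan form
J =
  [3, 1, 0, 0]
  [0, 3, 1, 0]
  [0, 0, 3, 0]
  [0, 0, 0, 3]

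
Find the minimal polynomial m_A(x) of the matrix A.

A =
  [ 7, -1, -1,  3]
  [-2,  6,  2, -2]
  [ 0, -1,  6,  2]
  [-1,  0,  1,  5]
x^2 - 12*x + 36

The characteristic polynomial is χ_A(x) = (x - 6)^4, so the eigenvalues are known. The minimal polynomial is
  m_A(x) = Π_λ (x − λ)^{k_λ}
where k_λ is the size of the *largest* Jordan block for λ (equivalently, the smallest k with (A − λI)^k v = 0 for every generalised eigenvector v of λ).

  λ = 6: largest Jordan block has size 2, contributing (x − 6)^2

So m_A(x) = (x - 6)^2 = x^2 - 12*x + 36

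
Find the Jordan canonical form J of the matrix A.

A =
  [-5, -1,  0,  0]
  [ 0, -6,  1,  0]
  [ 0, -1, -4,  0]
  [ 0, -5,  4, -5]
J_3(-5) ⊕ J_1(-5)

The characteristic polynomial is
  det(x·I − A) = x^4 + 20*x^3 + 150*x^2 + 500*x + 625 = (x + 5)^4

Eigenvalues and multiplicities (the geometric multiplicity of λ is n − rank(A − λI), which equals the number of Jordan blocks for λ):
  λ = -5: algebraic multiplicity = 4, geometric multiplicity = 2

Determining the block sizes for each eigenvalue:
  λ = -5: with am = 4 and gm = 2, the partition is not yet determined (e.g. several partitions of 4 into 2 parts exist). Let N = A − (-5)·I. Computing rank(N^1) = 2, rank(N^2) = 1, rank(N^3) = 0; the number of blocks of size ≥ j is rank(N^{j−1}) − rank(N^j), giving [2, 1, 1]. So we have 1 block(s) of size 3, 1 block(s) of size 1 → block sizes [3, 1]

Assembling the blocks gives a Jordan form
J =
  [-5,  1,  0,  0]
  [ 0, -5,  1,  0]
  [ 0,  0, -5,  0]
  [ 0,  0,  0, -5]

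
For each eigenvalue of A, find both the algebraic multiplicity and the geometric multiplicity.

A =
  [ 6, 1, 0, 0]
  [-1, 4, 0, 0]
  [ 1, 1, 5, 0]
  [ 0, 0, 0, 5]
λ = 5: alg = 4, geom = 3

Step 1 — factor the characteristic polynomial to read off the algebraic multiplicities:
  χ_A(x) = (x - 5)^4

Step 2 — compute geometric multiplicities via the rank-nullity identity g(λ) = n − rank(A − λI):
  rank(A − (5)·I) = 1, so dim ker(A − (5)·I) = n − 1 = 3

Summary:
  λ = 5: algebraic multiplicity = 4, geometric multiplicity = 3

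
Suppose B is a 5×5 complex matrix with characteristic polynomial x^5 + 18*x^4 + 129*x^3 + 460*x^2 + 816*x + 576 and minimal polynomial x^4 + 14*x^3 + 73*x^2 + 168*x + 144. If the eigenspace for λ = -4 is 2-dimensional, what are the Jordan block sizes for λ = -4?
Block sizes for λ = -4: [2, 1]

Step 1 — from the characteristic polynomial, algebraic multiplicity of λ = -4 is 3. From dim ker(B − (-4)·I) = 2, there are exactly 2 Jordan blocks for λ = -4.
Step 2 — from the minimal polynomial, the factor (x + 4)^2 tells us the largest block for λ = -4 has size 2.
Step 3 — with total size 3, 2 blocks, and largest block 2, the block sizes (in nonincreasing order) are [2, 1].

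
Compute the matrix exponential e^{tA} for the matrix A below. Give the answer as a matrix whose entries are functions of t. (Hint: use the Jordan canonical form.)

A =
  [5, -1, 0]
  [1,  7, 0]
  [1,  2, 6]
e^{tA} =
  [-t*exp(6*t) + exp(6*t), -t*exp(6*t), 0]
  [t*exp(6*t), t*exp(6*t) + exp(6*t), 0]
  [t^2*exp(6*t)/2 + t*exp(6*t), t^2*exp(6*t)/2 + 2*t*exp(6*t), exp(6*t)]

Strategy: write A = P · J · P⁻¹ where J is a Jordan canonical form, so e^{tA} = P · e^{tJ} · P⁻¹, and e^{tJ} can be computed block-by-block.

A has Jordan form
J =
  [6, 1, 0]
  [0, 6, 1]
  [0, 0, 6]
(up to reordering of blocks).

Per-block formulas:
  For a 3×3 Jordan block J_3(6): exp(t · J_3(6)) = e^(6t)·(I + t·N + (t^2/2)·N^2), where N is the 3×3 nilpotent shift.

After assembling e^{tJ} and conjugating by P, we get:

e^{tA} =
  [-t*exp(6*t) + exp(6*t), -t*exp(6*t), 0]
  [t*exp(6*t), t*exp(6*t) + exp(6*t), 0]
  [t^2*exp(6*t)/2 + t*exp(6*t), t^2*exp(6*t)/2 + 2*t*exp(6*t), exp(6*t)]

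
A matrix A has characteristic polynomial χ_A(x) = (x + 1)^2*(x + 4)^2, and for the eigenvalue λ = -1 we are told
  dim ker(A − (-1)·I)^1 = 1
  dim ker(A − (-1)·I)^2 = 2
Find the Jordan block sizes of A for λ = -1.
Block sizes for λ = -1: [2]

From the dimensions of kernels of powers, the number of Jordan blocks of size at least j is d_j − d_{j−1} where d_j = dim ker(N^j) (with d_0 = 0). Computing the differences gives [1, 1].
The number of blocks of size exactly k is (#blocks of size ≥ k) − (#blocks of size ≥ k + 1), so the partition is: 1 block(s) of size 2.
In nonincreasing order the block sizes are [2].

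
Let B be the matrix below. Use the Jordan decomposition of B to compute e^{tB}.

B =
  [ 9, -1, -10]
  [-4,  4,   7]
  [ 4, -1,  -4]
e^{tB} =
  [6*t*exp(3*t) + exp(3*t), 3*t^2*exp(3*t)/2 - t*exp(3*t), 3*t^2*exp(3*t)/2 - 10*t*exp(3*t)]
  [-4*t*exp(3*t), -t^2*exp(3*t) + t*exp(3*t) + exp(3*t), -t^2*exp(3*t) + 7*t*exp(3*t)]
  [4*t*exp(3*t), t^2*exp(3*t) - t*exp(3*t), t^2*exp(3*t) - 7*t*exp(3*t) + exp(3*t)]

Strategy: write B = P · J · P⁻¹ where J is a Jordan canonical form, so e^{tB} = P · e^{tJ} · P⁻¹, and e^{tJ} can be computed block-by-block.

B has Jordan form
J =
  [3, 1, 0]
  [0, 3, 1]
  [0, 0, 3]
(up to reordering of blocks).

Per-block formulas:
  For a 3×3 Jordan block J_3(3): exp(t · J_3(3)) = e^(3t)·(I + t·N + (t^2/2)·N^2), where N is the 3×3 nilpotent shift.

After assembling e^{tJ} and conjugating by P, we get:

e^{tB} =
  [6*t*exp(3*t) + exp(3*t), 3*t^2*exp(3*t)/2 - t*exp(3*t), 3*t^2*exp(3*t)/2 - 10*t*exp(3*t)]
  [-4*t*exp(3*t), -t^2*exp(3*t) + t*exp(3*t) + exp(3*t), -t^2*exp(3*t) + 7*t*exp(3*t)]
  [4*t*exp(3*t), t^2*exp(3*t) - t*exp(3*t), t^2*exp(3*t) - 7*t*exp(3*t) + exp(3*t)]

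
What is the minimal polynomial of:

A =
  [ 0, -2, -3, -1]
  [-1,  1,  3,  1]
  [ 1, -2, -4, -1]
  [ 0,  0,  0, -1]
x^2 + 2*x + 1

The characteristic polynomial is χ_A(x) = (x + 1)^4, so the eigenvalues are known. The minimal polynomial is
  m_A(x) = Π_λ (x − λ)^{k_λ}
where k_λ is the size of the *largest* Jordan block for λ (equivalently, the smallest k with (A − λI)^k v = 0 for every generalised eigenvector v of λ).

  λ = -1: largest Jordan block has size 2, contributing (x + 1)^2

So m_A(x) = (x + 1)^2 = x^2 + 2*x + 1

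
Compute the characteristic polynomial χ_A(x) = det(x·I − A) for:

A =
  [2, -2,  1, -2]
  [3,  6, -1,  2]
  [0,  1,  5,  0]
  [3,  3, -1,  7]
x^4 - 20*x^3 + 150*x^2 - 500*x + 625

Expanding det(x·I − A) (e.g. by cofactor expansion or by noting that A is similar to its Jordan form J, which has the same characteristic polynomial as A) gives
  χ_A(x) = x^4 - 20*x^3 + 150*x^2 - 500*x + 625
which factors as (x - 5)^4. The eigenvalues (with algebraic multiplicities) are λ = 5 with multiplicity 4.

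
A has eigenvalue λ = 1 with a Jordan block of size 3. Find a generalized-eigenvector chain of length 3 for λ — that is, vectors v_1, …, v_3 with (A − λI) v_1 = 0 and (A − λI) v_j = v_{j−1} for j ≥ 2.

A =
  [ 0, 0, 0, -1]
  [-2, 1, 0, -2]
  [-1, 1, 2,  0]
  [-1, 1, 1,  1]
A Jordan chain for λ = 1 of length 3:
v_1 = (2, 4, -2, -2)ᵀ
v_2 = (-1, -2, -1, -1)ᵀ
v_3 = (1, 0, 0, 0)ᵀ

Let N = A − (1)·I. We want v_3 with N^3 v_3 = 0 but N^2 v_3 ≠ 0; then v_{j-1} := N · v_j for j = 3, …, 2.

Pick v_3 = (1, 0, 0, 0)ᵀ.
Then v_2 = N · v_3 = (-1, -2, -1, -1)ᵀ.
Then v_1 = N · v_2 = (2, 4, -2, -2)ᵀ.

Sanity check: (A − (1)·I) v_1 = (0, 0, 0, 0)ᵀ = 0. ✓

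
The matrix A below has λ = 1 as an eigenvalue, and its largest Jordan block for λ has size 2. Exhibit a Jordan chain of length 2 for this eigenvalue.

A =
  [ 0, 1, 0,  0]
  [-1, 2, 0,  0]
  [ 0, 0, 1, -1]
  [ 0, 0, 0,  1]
A Jordan chain for λ = 1 of length 2:
v_1 = (-1, -1, 0, 0)ᵀ
v_2 = (1, 0, 0, 0)ᵀ

Let N = A − (1)·I. We want v_2 with N^2 v_2 = 0 but N^1 v_2 ≠ 0; then v_{j-1} := N · v_j for j = 2, …, 2.

Pick v_2 = (1, 0, 0, 0)ᵀ.
Then v_1 = N · v_2 = (-1, -1, 0, 0)ᵀ.

Sanity check: (A − (1)·I) v_1 = (0, 0, 0, 0)ᵀ = 0. ✓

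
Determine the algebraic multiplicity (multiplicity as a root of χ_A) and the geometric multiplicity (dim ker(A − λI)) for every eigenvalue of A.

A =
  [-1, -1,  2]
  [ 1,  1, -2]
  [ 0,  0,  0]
λ = 0: alg = 3, geom = 2

Step 1 — factor the characteristic polynomial to read off the algebraic multiplicities:
  χ_A(x) = x^3

Step 2 — compute geometric multiplicities via the rank-nullity identity g(λ) = n − rank(A − λI):
  rank(A − (0)·I) = 1, so dim ker(A − (0)·I) = n − 1 = 2

Summary:
  λ = 0: algebraic multiplicity = 3, geometric multiplicity = 2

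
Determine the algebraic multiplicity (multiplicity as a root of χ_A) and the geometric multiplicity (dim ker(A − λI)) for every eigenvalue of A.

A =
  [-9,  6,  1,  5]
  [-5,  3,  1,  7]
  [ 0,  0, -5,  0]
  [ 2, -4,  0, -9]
λ = -5: alg = 4, geom = 2

Step 1 — factor the characteristic polynomial to read off the algebraic multiplicities:
  χ_A(x) = (x + 5)^4

Step 2 — compute geometric multiplicities via the rank-nullity identity g(λ) = n − rank(A − λI):
  rank(A − (-5)·I) = 2, so dim ker(A − (-5)·I) = n − 2 = 2

Summary:
  λ = -5: algebraic multiplicity = 4, geometric multiplicity = 2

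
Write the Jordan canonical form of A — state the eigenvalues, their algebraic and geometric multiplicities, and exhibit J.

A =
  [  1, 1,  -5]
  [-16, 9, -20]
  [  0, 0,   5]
J_2(5) ⊕ J_1(5)

The characteristic polynomial is
  det(x·I − A) = x^3 - 15*x^2 + 75*x - 125 = (x - 5)^3

Eigenvalues and multiplicities (the geometric multiplicity of λ is n − rank(A − λI), which equals the number of Jordan blocks for λ):
  λ = 5: algebraic multiplicity = 3, geometric multiplicity = 2

Determining the block sizes for each eigenvalue:
  λ = 5: 2 blocks summing to 3 forces exactly one block of size 2 and the rest size 1 → block sizes [2, 1]

Assembling the blocks gives a Jordan form
J =
  [5, 1, 0]
  [0, 5, 0]
  [0, 0, 5]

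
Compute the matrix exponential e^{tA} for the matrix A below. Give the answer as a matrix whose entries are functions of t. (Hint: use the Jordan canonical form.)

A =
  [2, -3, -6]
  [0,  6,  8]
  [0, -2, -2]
e^{tA} =
  [exp(2*t), -3*t*exp(2*t), -6*t*exp(2*t)]
  [0, 4*t*exp(2*t) + exp(2*t), 8*t*exp(2*t)]
  [0, -2*t*exp(2*t), -4*t*exp(2*t) + exp(2*t)]

Strategy: write A = P · J · P⁻¹ where J is a Jordan canonical form, so e^{tA} = P · e^{tJ} · P⁻¹, and e^{tJ} can be computed block-by-block.

A has Jordan form
J =
  [2, 1, 0]
  [0, 2, 0]
  [0, 0, 2]
(up to reordering of blocks).

Per-block formulas:
  For a 1×1 block at λ = 2: exp(t · [2]) = [e^(2t)].
  For a 2×2 Jordan block J_2(2): exp(t · J_2(2)) = e^(2t)·(I + t·N), where N is the 2×2 nilpotent shift.

After assembling e^{tJ} and conjugating by P, we get:

e^{tA} =
  [exp(2*t), -3*t*exp(2*t), -6*t*exp(2*t)]
  [0, 4*t*exp(2*t) + exp(2*t), 8*t*exp(2*t)]
  [0, -2*t*exp(2*t), -4*t*exp(2*t) + exp(2*t)]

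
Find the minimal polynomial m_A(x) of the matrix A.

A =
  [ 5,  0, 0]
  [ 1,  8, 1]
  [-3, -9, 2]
x^2 - 10*x + 25

The characteristic polynomial is χ_A(x) = (x - 5)^3, so the eigenvalues are known. The minimal polynomial is
  m_A(x) = Π_λ (x − λ)^{k_λ}
where k_λ is the size of the *largest* Jordan block for λ (equivalently, the smallest k with (A − λI)^k v = 0 for every generalised eigenvector v of λ).

  λ = 5: largest Jordan block has size 2, contributing (x − 5)^2

So m_A(x) = (x - 5)^2 = x^2 - 10*x + 25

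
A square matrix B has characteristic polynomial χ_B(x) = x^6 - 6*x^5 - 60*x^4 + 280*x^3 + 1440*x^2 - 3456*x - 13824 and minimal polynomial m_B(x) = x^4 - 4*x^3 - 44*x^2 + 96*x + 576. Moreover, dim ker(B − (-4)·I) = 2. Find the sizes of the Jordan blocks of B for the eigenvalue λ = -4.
Block sizes for λ = -4: [2, 1]

Step 1 — from the characteristic polynomial, algebraic multiplicity of λ = -4 is 3. From dim ker(B − (-4)·I) = 2, there are exactly 2 Jordan blocks for λ = -4.
Step 2 — from the minimal polynomial, the factor (x + 4)^2 tells us the largest block for λ = -4 has size 2.
Step 3 — with total size 3, 2 blocks, and largest block 2, the block sizes (in nonincreasing order) are [2, 1].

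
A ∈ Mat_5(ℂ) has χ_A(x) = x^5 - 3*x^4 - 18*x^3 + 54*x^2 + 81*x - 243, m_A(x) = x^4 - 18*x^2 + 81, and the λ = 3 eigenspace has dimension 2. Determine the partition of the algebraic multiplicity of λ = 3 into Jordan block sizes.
Block sizes for λ = 3: [2, 1]

Step 1 — from the characteristic polynomial, algebraic multiplicity of λ = 3 is 3. From dim ker(A − (3)·I) = 2, there are exactly 2 Jordan blocks for λ = 3.
Step 2 — from the minimal polynomial, the factor (x − 3)^2 tells us the largest block for λ = 3 has size 2.
Step 3 — with total size 3, 2 blocks, and largest block 2, the block sizes (in nonincreasing order) are [2, 1].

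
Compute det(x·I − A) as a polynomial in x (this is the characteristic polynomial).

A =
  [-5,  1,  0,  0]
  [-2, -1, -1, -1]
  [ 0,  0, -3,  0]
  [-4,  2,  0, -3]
x^4 + 12*x^3 + 54*x^2 + 108*x + 81

Expanding det(x·I − A) (e.g. by cofactor expansion or by noting that A is similar to its Jordan form J, which has the same characteristic polynomial as A) gives
  χ_A(x) = x^4 + 12*x^3 + 54*x^2 + 108*x + 81
which factors as (x + 3)^4. The eigenvalues (with algebraic multiplicities) are λ = -3 with multiplicity 4.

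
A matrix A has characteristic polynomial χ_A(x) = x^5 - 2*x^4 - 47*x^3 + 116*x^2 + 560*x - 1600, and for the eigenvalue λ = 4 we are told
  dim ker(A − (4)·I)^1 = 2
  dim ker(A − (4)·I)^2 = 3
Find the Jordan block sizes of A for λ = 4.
Block sizes for λ = 4: [2, 1]

From the dimensions of kernels of powers, the number of Jordan blocks of size at least j is d_j − d_{j−1} where d_j = dim ker(N^j) (with d_0 = 0). Computing the differences gives [2, 1].
The number of blocks of size exactly k is (#blocks of size ≥ k) − (#blocks of size ≥ k + 1), so the partition is: 1 block(s) of size 1, 1 block(s) of size 2.
In nonincreasing order the block sizes are [2, 1].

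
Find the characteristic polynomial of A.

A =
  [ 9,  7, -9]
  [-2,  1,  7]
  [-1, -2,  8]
x^3 - 18*x^2 + 108*x - 216

Expanding det(x·I − A) (e.g. by cofactor expansion or by noting that A is similar to its Jordan form J, which has the same characteristic polynomial as A) gives
  χ_A(x) = x^3 - 18*x^2 + 108*x - 216
which factors as (x - 6)^3. The eigenvalues (with algebraic multiplicities) are λ = 6 with multiplicity 3.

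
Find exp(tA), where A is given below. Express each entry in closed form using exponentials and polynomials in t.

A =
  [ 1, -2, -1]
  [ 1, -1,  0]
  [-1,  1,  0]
e^{tA} =
  [t + 1, -t^2/2 - 2*t, -t^2/2 - t]
  [t, -t^2/2 - t + 1, -t^2/2]
  [-t, t^2/2 + t, t^2/2 + 1]

Strategy: write A = P · J · P⁻¹ where J is a Jordan canonical form, so e^{tA} = P · e^{tJ} · P⁻¹, and e^{tJ} can be computed block-by-block.

A has Jordan form
J =
  [0, 1, 0]
  [0, 0, 1]
  [0, 0, 0]
(up to reordering of blocks).

Per-block formulas:
  For a 3×3 Jordan block J_3(0): exp(t · J_3(0)) = e^(0t)·(I + t·N + (t^2/2)·N^2), where N is the 3×3 nilpotent shift.

After assembling e^{tJ} and conjugating by P, we get:

e^{tA} =
  [t + 1, -t^2/2 - 2*t, -t^2/2 - t]
  [t, -t^2/2 - t + 1, -t^2/2]
  [-t, t^2/2 + t, t^2/2 + 1]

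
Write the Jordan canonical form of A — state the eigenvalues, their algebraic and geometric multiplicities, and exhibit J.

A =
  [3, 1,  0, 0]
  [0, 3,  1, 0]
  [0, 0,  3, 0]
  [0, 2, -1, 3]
J_3(3) ⊕ J_1(3)

The characteristic polynomial is
  det(x·I − A) = x^4 - 12*x^3 + 54*x^2 - 108*x + 81 = (x - 3)^4

Eigenvalues and multiplicities (the geometric multiplicity of λ is n − rank(A − λI), which equals the number of Jordan blocks for λ):
  λ = 3: algebraic multiplicity = 4, geometric multiplicity = 2

Determining the block sizes for each eigenvalue:
  λ = 3: with am = 4 and gm = 2, the partition is not yet determined (e.g. several partitions of 4 into 2 parts exist). Let N = A − (3)·I. Computing rank(N^1) = 2, rank(N^2) = 1, rank(N^3) = 0; the number of blocks of size ≥ j is rank(N^{j−1}) − rank(N^j), giving [2, 1, 1]. So we have 1 block(s) of size 3, 1 block(s) of size 1 → block sizes [3, 1]

Assembling the blocks gives a Jordan form
J =
  [3, 1, 0, 0]
  [0, 3, 1, 0]
  [0, 0, 3, 0]
  [0, 0, 0, 3]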